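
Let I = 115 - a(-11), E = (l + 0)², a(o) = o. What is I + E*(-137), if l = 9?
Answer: -10971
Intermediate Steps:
E = 81 (E = (9 + 0)² = 9² = 81)
I = 126 (I = 115 - 1*(-11) = 115 + 11 = 126)
I + E*(-137) = 126 + 81*(-137) = 126 - 11097 = -10971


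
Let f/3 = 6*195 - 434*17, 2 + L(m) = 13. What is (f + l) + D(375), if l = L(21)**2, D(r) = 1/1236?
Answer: -22869707/1236 ≈ -18503.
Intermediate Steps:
D(r) = 1/1236
L(m) = 11 (L(m) = -2 + 13 = 11)
l = 121 (l = 11**2 = 121)
f = -18624 (f = 3*(6*195 - 434*17) = 3*(1170 - 7378) = 3*(-6208) = -18624)
(f + l) + D(375) = (-18624 + 121) + 1/1236 = -18503 + 1/1236 = -22869707/1236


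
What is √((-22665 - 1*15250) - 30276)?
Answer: I*√68191 ≈ 261.13*I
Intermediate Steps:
√((-22665 - 1*15250) - 30276) = √((-22665 - 15250) - 30276) = √(-37915 - 30276) = √(-68191) = I*√68191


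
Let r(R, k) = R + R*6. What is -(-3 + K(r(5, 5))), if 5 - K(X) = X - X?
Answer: -2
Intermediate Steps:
r(R, k) = 7*R (r(R, k) = R + 6*R = 7*R)
K(X) = 5 (K(X) = 5 - (X - X) = 5 - 1*0 = 5 + 0 = 5)
-(-3 + K(r(5, 5))) = -(-3 + 5) = -1*2 = -2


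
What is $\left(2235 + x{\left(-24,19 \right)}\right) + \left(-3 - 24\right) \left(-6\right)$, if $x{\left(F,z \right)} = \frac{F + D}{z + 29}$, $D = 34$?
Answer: $\frac{57533}{24} \approx 2397.2$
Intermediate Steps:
$x{\left(F,z \right)} = \frac{34 + F}{29 + z}$ ($x{\left(F,z \right)} = \frac{F + 34}{z + 29} = \frac{34 + F}{29 + z}$)
$\left(2235 + x{\left(-24,19 \right)}\right) + \left(-3 - 24\right) \left(-6\right) = \left(2235 + \frac{34 - 24}{29 + 19}\right) + \left(-3 - 24\right) \left(-6\right) = \left(2235 + \frac{1}{48} \cdot 10\right) - -162 = \left(2235 + \frac{1}{48} \cdot 10\right) + 162 = \left(2235 + \frac{5}{24}\right) + 162 = \frac{53645}{24} + 162 = \frac{57533}{24}$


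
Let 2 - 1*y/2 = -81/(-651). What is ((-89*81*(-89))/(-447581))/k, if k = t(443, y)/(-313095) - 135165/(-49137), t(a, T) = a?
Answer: -36969071283045/70905074580512 ≈ -0.52139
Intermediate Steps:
y = 814/217 (y = 4 - (-162)/(-651) = 4 - (-162)*(-1)/651 = 4 - 2*27/217 = 4 - 54/217 = 814/217 ≈ 3.7512)
k = 14099239328/5128183005 (k = 443/(-313095) - 135165/(-49137) = 443*(-1/313095) - 135165*(-1/49137) = -443/313095 + 45055/16379 = 14099239328/5128183005 ≈ 2.7494)
((-89*81*(-89))/(-447581))/k = ((-89*81*(-89))/(-447581))/(14099239328/5128183005) = (-7209*(-89)*(-1/447581))*(5128183005/14099239328) = (641601*(-1/447581))*(5128183005/14099239328) = -7209/5029*5128183005/14099239328 = -36969071283045/70905074580512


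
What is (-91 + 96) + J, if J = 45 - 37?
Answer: 13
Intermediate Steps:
J = 8
(-91 + 96) + J = (-91 + 96) + 8 = 5 + 8 = 13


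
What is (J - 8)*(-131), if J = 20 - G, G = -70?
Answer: -10742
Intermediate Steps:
J = 90 (J = 20 - 1*(-70) = 20 + 70 = 90)
(J - 8)*(-131) = (90 - 8)*(-131) = 82*(-131) = -10742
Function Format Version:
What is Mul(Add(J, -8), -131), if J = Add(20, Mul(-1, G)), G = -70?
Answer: -10742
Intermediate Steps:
J = 90 (J = Add(20, Mul(-1, -70)) = Add(20, 70) = 90)
Mul(Add(J, -8), -131) = Mul(Add(90, -8), -131) = Mul(82, -131) = -10742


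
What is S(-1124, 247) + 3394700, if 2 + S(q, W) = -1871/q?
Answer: 3815642423/1124 ≈ 3.3947e+6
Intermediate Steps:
S(q, W) = -2 - 1871/q
S(-1124, 247) + 3394700 = (-2 - 1871/(-1124)) + 3394700 = (-2 - 1871*(-1/1124)) + 3394700 = (-2 + 1871/1124) + 3394700 = -377/1124 + 3394700 = 3815642423/1124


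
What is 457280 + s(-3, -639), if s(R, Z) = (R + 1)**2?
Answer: 457284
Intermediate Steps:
s(R, Z) = (1 + R)**2
457280 + s(-3, -639) = 457280 + (1 - 3)**2 = 457280 + (-2)**2 = 457280 + 4 = 457284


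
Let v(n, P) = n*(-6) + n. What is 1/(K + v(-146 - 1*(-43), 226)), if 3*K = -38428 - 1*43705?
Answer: -3/80588 ≈ -3.7226e-5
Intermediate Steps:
v(n, P) = -5*n (v(n, P) = -6*n + n = -5*n)
K = -82133/3 (K = (-38428 - 1*43705)/3 = (-38428 - 43705)/3 = (1/3)*(-82133) = -82133/3 ≈ -27378.)
1/(K + v(-146 - 1*(-43), 226)) = 1/(-82133/3 - 5*(-146 - 1*(-43))) = 1/(-82133/3 - 5*(-146 + 43)) = 1/(-82133/3 - 5*(-103)) = 1/(-82133/3 + 515) = 1/(-80588/3) = -3/80588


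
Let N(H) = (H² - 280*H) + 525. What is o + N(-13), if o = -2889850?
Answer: -2885516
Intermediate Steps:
N(H) = 525 + H² - 280*H
o + N(-13) = -2889850 + (525 + (-13)² - 280*(-13)) = -2889850 + (525 + 169 + 3640) = -2889850 + 4334 = -2885516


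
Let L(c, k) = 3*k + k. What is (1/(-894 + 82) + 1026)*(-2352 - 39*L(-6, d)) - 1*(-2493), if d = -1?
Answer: -456871860/203 ≈ -2.2506e+6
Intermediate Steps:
L(c, k) = 4*k
(1/(-894 + 82) + 1026)*(-2352 - 39*L(-6, d)) - 1*(-2493) = (1/(-894 + 82) + 1026)*(-2352 - 156*(-1)) - 1*(-2493) = (1/(-812) + 1026)*(-2352 - 39*(-4)) + 2493 = (-1/812 + 1026)*(-2352 + 156) + 2493 = (833111/812)*(-2196) + 2493 = -457377939/203 + 2493 = -456871860/203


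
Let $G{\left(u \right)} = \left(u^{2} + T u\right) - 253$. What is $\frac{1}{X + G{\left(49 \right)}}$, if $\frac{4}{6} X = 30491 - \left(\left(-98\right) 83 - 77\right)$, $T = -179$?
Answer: $\frac{1}{51430} \approx 1.9444 \cdot 10^{-5}$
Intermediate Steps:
$G{\left(u \right)} = -253 + u^{2} - 179 u$ ($G{\left(u \right)} = \left(u^{2} - 179 u\right) - 253 = -253 + u^{2} - 179 u$)
$X = 58053$ ($X = \frac{3 \left(30491 - \left(\left(-98\right) 83 - 77\right)\right)}{2} = \frac{3 \left(30491 - \left(-8134 - 77\right)\right)}{2} = \frac{3 \left(30491 - -8211\right)}{2} = \frac{3 \left(30491 + 8211\right)}{2} = \frac{3}{2} \cdot 38702 = 58053$)
$\frac{1}{X + G{\left(49 \right)}} = \frac{1}{58053 - \left(9024 - 2401\right)} = \frac{1}{58053 - 6623} = \frac{1}{51430}$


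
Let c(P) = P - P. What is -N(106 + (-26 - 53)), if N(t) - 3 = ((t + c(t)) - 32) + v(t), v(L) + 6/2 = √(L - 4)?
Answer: 5 - √23 ≈ 0.20417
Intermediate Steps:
c(P) = 0
v(L) = -3 + √(-4 + L) (v(L) = -3 + √(L - 4) = -3 + √(-4 + L))
N(t) = -32 + t + √(-4 + t) (N(t) = 3 + (((t + 0) - 32) + (-3 + √(-4 + t))) = 3 + ((t - 32) + (-3 + √(-4 + t))) = 3 + ((-32 + t) + (-3 + √(-4 + t))) = 3 + (-35 + t + √(-4 + t)) = -32 + t + √(-4 + t))
-N(106 + (-26 - 53)) = -(-32 + (106 + (-26 - 53)) + √(-4 + (106 + (-26 - 53)))) = -(-32 + (106 - 79) + √(-4 + (106 - 79))) = -(-32 + 27 + √(-4 + 27)) = -(-32 + 27 + √23) = -(-5 + √23) = 5 - √23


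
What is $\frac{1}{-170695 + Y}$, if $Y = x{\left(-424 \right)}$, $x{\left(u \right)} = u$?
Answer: $- \frac{1}{171119} \approx -5.8439 \cdot 10^{-6}$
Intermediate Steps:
$Y = -424$
$\frac{1}{-170695 + Y} = \frac{1}{-170695 - 424} = \frac{1}{-171119} = - \frac{1}{171119}$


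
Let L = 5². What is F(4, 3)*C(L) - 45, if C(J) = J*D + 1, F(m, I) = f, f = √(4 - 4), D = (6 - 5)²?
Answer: -45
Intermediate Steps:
D = 1 (D = 1² = 1)
L = 25
f = 0 (f = √0 = 0)
F(m, I) = 0
C(J) = 1 + J (C(J) = J*1 + 1 = J + 1 = 1 + J)
F(4, 3)*C(L) - 45 = 0*(1 + 25) - 45 = 0*26 - 45 = 0 - 45 = -45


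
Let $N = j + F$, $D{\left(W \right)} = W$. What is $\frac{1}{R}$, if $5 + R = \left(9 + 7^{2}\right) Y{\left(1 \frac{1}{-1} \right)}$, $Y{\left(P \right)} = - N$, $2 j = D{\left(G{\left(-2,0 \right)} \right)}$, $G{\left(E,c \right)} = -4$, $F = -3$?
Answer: $\frac{1}{285} \approx 0.0035088$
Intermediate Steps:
$j = -2$ ($j = \frac{1}{2} \left(-4\right) = -2$)
$N = -5$ ($N = -2 - 3 = -5$)
$Y{\left(P \right)} = 5$ ($Y{\left(P \right)} = \left(-1\right) \left(-5\right) = 5$)
$R = 285$ ($R = -5 + \left(9 + 7^{2}\right) 5 = -5 + \left(9 + 49\right) 5 = -5 + 58 \cdot 5 = -5 + 290 = 285$)
$\frac{1}{R} = \frac{1}{285}$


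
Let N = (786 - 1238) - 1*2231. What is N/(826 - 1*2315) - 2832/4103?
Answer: 6791501/6109367 ≈ 1.1117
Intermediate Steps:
N = -2683 (N = -452 - 2231 = -2683)
N/(826 - 1*2315) - 2832/4103 = -2683/(826 - 1*2315) - 2832/4103 = -2683/(826 - 2315) - 2832*1/4103 = -2683/(-1489) - 2832/4103 = -2683*(-1/1489) - 2832/4103 = 2683/1489 - 2832/4103 = 6791501/6109367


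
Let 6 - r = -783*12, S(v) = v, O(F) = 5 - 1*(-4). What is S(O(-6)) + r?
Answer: 9411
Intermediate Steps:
O(F) = 9 (O(F) = 5 + 4 = 9)
r = 9402 (r = 6 - (-783)*12 = 6 - 1*(-9396) = 6 + 9396 = 9402)
S(O(-6)) + r = 9 + 9402 = 9411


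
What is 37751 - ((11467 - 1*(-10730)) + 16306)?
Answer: -752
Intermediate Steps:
37751 - ((11467 - 1*(-10730)) + 16306) = 37751 - ((11467 + 10730) + 16306) = 37751 - (22197 + 16306) = 37751 - 1*38503 = 37751 - 38503 = -752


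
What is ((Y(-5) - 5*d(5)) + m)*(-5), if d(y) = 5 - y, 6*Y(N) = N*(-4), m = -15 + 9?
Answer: 40/3 ≈ 13.333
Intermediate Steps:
m = -6
Y(N) = -2*N/3 (Y(N) = (N*(-4))/6 = (-4*N)/6 = -2*N/3)
((Y(-5) - 5*d(5)) + m)*(-5) = ((-⅔*(-5) - 5*(5 - 1*5)) - 6)*(-5) = ((10/3 - 5*(5 - 5)) - 6)*(-5) = ((10/3 - 5*0) - 6)*(-5) = ((10/3 - 0) - 6)*(-5) = ((10/3 - 1*0) - 6)*(-5) = ((10/3 + 0) - 6)*(-5) = (10/3 - 6)*(-5) = -8/3*(-5) = 40/3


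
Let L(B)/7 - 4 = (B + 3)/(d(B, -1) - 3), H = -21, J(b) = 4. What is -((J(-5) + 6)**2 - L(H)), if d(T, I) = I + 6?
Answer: -135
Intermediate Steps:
d(T, I) = 6 + I
L(B) = 77/2 + 7*B/2 (L(B) = 28 + 7*((B + 3)/((6 - 1) - 3)) = 28 + 7*((3 + B)/(5 - 3)) = 28 + 7*((3 + B)/2) = 28 + 7*((3 + B)*(1/2)) = 28 + 7*(3/2 + B/2) = 28 + (21/2 + 7*B/2) = 77/2 + 7*B/2)
-((J(-5) + 6)**2 - L(H)) = -((4 + 6)**2 - (77/2 + (7/2)*(-21))) = -(10**2 - (77/2 - 147/2)) = -(100 - 1*(-35)) = -(100 + 35) = -1*135 = -135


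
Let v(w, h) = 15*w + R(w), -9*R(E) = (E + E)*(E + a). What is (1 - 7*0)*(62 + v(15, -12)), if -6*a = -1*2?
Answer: 2123/9 ≈ 235.89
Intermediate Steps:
a = ⅓ (a = -(-1)*2/6 = -⅙*(-2) = ⅓ ≈ 0.33333)
R(E) = -2*E*(⅓ + E)/9 (R(E) = -(E + E)*(E + ⅓)/9 = -2*E*(⅓ + E)/9)
v(w, h) = 15*w - 2*w*(1 + 3*w)/27
(1 - 7*0)*(62 + v(15, -12)) = (1 - 7*0)*(62 + (1/27)*15*(403 - 6*15)) = (1 + 0)*(62 + (1/27)*15*(403 - 90)) = 1*(62 + (1/27)*15*313) = 1*(62 + 1565/9) = 1*(2123/9) = 2123/9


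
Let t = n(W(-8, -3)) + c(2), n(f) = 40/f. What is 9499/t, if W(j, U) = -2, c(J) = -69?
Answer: -9499/89 ≈ -106.73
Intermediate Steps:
t = -89 (t = 40/(-2) - 69 = 40*(-1/2) - 69 = -20 - 69 = -89)
9499/t = 9499/(-89) = 9499*(-1/89) = -9499/89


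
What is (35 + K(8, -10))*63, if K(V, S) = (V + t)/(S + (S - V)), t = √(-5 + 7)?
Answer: 2187 - 9*√2/4 ≈ 2183.8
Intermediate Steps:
t = √2 ≈ 1.4142
K(V, S) = (V + √2)/(-V + 2*S) (K(V, S) = (V + √2)/(S + (S - V)) = (V + √2)/(-V + 2*S))
(35 + K(8, -10))*63 = (35 + (8 + √2)/(-1*8 + 2*(-10)))*63 = (35 + (8 + √2)/(-8 - 20))*63 = (35 + (8 + √2)/(-28))*63 = (35 - (8 + √2)/28)*63 = (35 + (-2/7 - √2/28))*63 = (243/7 - √2/28)*63 = 2187 - 9*√2/4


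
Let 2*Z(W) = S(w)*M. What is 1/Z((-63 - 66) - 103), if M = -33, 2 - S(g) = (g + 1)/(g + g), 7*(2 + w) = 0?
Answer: -8/231 ≈ -0.034632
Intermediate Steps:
w = -2 (w = -2 + (⅐)*0 = -2 + 0 = -2)
S(g) = 2 - (1 + g)/(2*g) (S(g) = 2 - (g + 1)/(g + g) = 2 - (1 + g)/(2*g))
Z(W) = -231/8 (Z(W) = (((½)*(-1 + 3*(-2))/(-2))*(-33))/2 = (((½)*(-½)*(-1 - 6))*(-33))/2 = (((½)*(-½)*(-7))*(-33))/2 = ((7/4)*(-33))/2 = (½)*(-231/4) = -231/8)
1/Z((-63 - 66) - 103) = 1/(-231/8) = -8/231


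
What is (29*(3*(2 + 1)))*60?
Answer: 15660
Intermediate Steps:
(29*(3*(2 + 1)))*60 = (29*(3*3))*60 = (29*9)*60 = 261*60 = 15660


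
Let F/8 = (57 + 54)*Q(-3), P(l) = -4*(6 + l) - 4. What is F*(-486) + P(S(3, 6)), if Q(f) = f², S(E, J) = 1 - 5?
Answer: -3884124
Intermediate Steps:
S(E, J) = -4
P(l) = -28 - 4*l (P(l) = (-24 - 4*l) - 4 = -28 - 4*l)
F = 7992 (F = 8*((57 + 54)*(-3)²) = 8*(111*9) = 8*999 = 7992)
F*(-486) + P(S(3, 6)) = 7992*(-486) + (-28 - 4*(-4)) = -3884112 + (-28 + 16) = -3884112 - 12 = -3884124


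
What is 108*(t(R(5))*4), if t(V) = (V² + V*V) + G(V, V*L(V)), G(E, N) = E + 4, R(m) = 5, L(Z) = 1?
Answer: 25488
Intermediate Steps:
G(E, N) = 4 + E
t(V) = 4 + V + 2*V² (t(V) = (V² + V*V) + (4 + V) = (V² + V²) + (4 + V) = 2*V² + (4 + V) = 4 + V + 2*V²)
108*(t(R(5))*4) = 108*((4 + 5 + 2*5²)*4) = 108*((4 + 5 + 2*25)*4) = 108*((4 + 5 + 50)*4) = 108*(59*4) = 108*236 = 25488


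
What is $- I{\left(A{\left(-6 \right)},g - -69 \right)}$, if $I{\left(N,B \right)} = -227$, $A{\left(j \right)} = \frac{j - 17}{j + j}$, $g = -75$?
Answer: $227$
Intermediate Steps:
$A{\left(j \right)} = \frac{-17 + j}{2 j}$
$- I{\left(A{\left(-6 \right)},g - -69 \right)} = \left(-1\right) \left(-227\right) = 227$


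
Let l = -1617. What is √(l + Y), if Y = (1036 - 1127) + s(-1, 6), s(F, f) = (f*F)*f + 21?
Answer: I*√1723 ≈ 41.509*I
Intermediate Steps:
s(F, f) = 21 + F*f² (s(F, f) = (F*f)*f + 21 = F*f² + 21 = 21 + F*f²)
Y = -106 (Y = (1036 - 1127) + (21 - 1*6²) = -91 + (21 - 1*36) = -91 + (21 - 36) = -91 - 15 = -106)
√(l + Y) = √(-1617 - 106) = √(-1723) = I*√1723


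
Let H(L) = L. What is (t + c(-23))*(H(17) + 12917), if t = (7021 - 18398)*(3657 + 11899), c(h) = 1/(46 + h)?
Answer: -52648546406050/23 ≈ -2.2891e+12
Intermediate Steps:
t = -176980612 (t = -11377*15556 = -176980612)
(t + c(-23))*(H(17) + 12917) = (-176980612 + 1/(46 - 23))*(17 + 12917) = (-176980612 + 1/23)*12934 = -4070554075/23*12934 = -52648546406050/23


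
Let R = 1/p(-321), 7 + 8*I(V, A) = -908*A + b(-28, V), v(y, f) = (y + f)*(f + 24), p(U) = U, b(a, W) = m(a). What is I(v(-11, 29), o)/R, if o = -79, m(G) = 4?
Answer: -23025009/8 ≈ -2.8781e+6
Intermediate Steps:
b(a, W) = 4
v(y, f) = (24 + f)*(f + y) (v(y, f) = (f + y)*(24 + f) = (24 + f)*(f + y))
I(V, A) = -3/8 - 227*A/2 (I(V, A) = -7/8 + (-908*A + 4)/8 = -7/8 + (4 - 908*A)/8 = -7/8 + (½ - 227*A/2) = -3/8 - 227*A/2)
R = -1/321 (R = 1/(-321) = -1/321 ≈ -0.0031153)
I(v(-11, 29), o)/R = (-3/8 - 227/2*(-79))/(-1/321) = (-3/8 + 17933/2)*(-321) = (71729/8)*(-321) = -23025009/8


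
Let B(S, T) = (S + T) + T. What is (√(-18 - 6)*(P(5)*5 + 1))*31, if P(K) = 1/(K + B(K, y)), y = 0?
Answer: 93*I*√6 ≈ 227.8*I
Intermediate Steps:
B(S, T) = S + 2*T
P(K) = 1/(2*K) (P(K) = 1/(K + (K + 2*0)) = 1/(K + (K + 0)) = 1/(K + K) = 1/(2*K))
(√(-18 - 6)*(P(5)*5 + 1))*31 = (√(-18 - 6)*(((½)/5)*5 + 1))*31 = (√(-24)*(((½)*(⅕))*5 + 1))*31 = ((2*I*√6)*((⅒)*5 + 1))*31 = ((2*I*√6)*(½ + 1))*31 = ((2*I*√6)*(3/2))*31 = (3*I*√6)*31 = 93*I*√6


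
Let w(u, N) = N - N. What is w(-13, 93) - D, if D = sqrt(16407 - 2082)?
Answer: -5*sqrt(573) ≈ -119.69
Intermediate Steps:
w(u, N) = 0
D = 5*sqrt(573) (D = sqrt(14325) = 5*sqrt(573) ≈ 119.69)
w(-13, 93) - D = 0 - 5*sqrt(573) = -5*sqrt(573)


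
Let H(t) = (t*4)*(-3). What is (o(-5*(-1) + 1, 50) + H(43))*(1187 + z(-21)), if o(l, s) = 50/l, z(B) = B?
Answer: -1775818/3 ≈ -5.9194e+5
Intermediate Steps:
H(t) = -12*t (H(t) = (4*t)*(-3) = -12*t)
(o(-5*(-1) + 1, 50) + H(43))*(1187 + z(-21)) = (50/(-5*(-1) + 1) - 12*43)*(1187 - 21) = (50/(5 + 1) - 516)*1166 = (50/6 - 516)*1166 = (50*(1/6) - 516)*1166 = (25/3 - 516)*1166 = -1523/3*1166 = -1775818/3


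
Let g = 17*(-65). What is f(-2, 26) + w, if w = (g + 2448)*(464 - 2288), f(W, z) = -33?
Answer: -2449665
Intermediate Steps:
g = -1105
w = -2449632 (w = (-1105 + 2448)*(464 - 2288) = 1343*(-1824) = -2449632)
f(-2, 26) + w = -33 - 2449632 = -2449665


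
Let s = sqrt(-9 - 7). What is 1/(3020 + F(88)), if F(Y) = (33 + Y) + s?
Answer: 3141/9865897 - 4*I/9865897 ≈ 0.00031837 - 4.0544e-7*I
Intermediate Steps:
s = 4*I (s = sqrt(-16) = 4*I ≈ 4.0*I)
F(Y) = 33 + Y + 4*I (F(Y) = (33 + Y) + 4*I = 33 + Y + 4*I)
1/(3020 + F(88)) = 1/(3020 + (33 + 88 + 4*I)) = 1/(3020 + (121 + 4*I)) = 1/(3141 + 4*I) = (3141 - 4*I)/9865897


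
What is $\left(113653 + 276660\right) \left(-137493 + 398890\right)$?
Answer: $102026647261$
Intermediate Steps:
$\left(113653 + 276660\right) \left(-137493 + 398890\right) = 390313 \cdot 261397 = 102026647261$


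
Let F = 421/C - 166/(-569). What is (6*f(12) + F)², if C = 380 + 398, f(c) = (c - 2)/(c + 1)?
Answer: 983072124548361/33118482677956 ≈ 29.684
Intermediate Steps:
f(c) = (-2 + c)/(1 + c)
C = 778
F = 368697/442682 (F = 421/778 - 166/(-569) = 421*(1/778) - 166*(-1/569) = 421/778 + 166/569 = 368697/442682 ≈ 0.83287)
(6*f(12) + F)² = (6*((-2 + 12)/(1 + 12)) + 368697/442682)² = (6*(10/13) + 368697/442682)² = (60/13 + 368697/442682)² = (31353981/5754866)² = 983072124548361/33118482677956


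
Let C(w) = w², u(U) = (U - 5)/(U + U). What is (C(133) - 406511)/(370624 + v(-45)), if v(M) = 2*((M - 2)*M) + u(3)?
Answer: -1166466/1124561 ≈ -1.0373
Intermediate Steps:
u(U) = (-5 + U)/(2*U) (u(U) = (-5 + U)/((2*U)) = (-5 + U)*(1/(2*U)) = (-5 + U)/(2*U))
v(M) = -⅓ + 2*M*(-2 + M) (v(M) = 2*((M - 2)*M) + (½)*(-5 + 3)/3 = 2*((-2 + M)*M) + (½)*(⅓)*(-2) = 2*(M*(-2 + M)) - ⅓ = 2*M*(-2 + M) - ⅓ = -⅓ + 2*M*(-2 + M))
(C(133) - 406511)/(370624 + v(-45)) = (133² - 406511)/(370624 + (-⅓ - 4*(-45) + 2*(-45)²)) = (17689 - 406511)/(370624 + (-⅓ + 180 + 2*2025)) = -388822/(370624 + (-⅓ + 180 + 4050)) = -388822/(370624 + 12689/3) = -388822/1124561/3 = -388822*3/1124561 = -1166466/1124561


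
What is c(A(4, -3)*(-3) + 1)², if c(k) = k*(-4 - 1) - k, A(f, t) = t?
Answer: 3600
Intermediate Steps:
c(k) = -6*k (c(k) = k*(-5) - k = -5*k - k = -6*k)
c(A(4, -3)*(-3) + 1)² = (-6*(-3*(-3) + 1))² = (-6*(9 + 1))² = (-6*10)² = (-60)² = 3600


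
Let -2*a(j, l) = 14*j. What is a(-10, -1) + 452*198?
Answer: 89566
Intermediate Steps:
a(j, l) = -7*j
a(-10, -1) + 452*198 = -7*(-10) + 452*198 = 70 + 89496 = 89566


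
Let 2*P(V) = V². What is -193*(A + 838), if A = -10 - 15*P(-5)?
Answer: -247233/2 ≈ -1.2362e+5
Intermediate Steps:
P(V) = V²/2
A = -395/2 (A = -10 - 15*(-5)²/2 = -10 - 15*25/2 = -10 - 375/2 = -395/2 ≈ -197.50)
-193*(A + 838) = -193*(-395/2 + 838) = -193*1281/2 = -247233/2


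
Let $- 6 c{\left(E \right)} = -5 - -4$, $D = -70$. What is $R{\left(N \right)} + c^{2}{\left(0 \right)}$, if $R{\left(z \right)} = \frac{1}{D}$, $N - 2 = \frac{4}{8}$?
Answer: $\frac{17}{1260} \approx 0.013492$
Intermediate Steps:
$N = \frac{5}{2}$ ($N = 2 + \frac{4}{8} = 2 + 4 \cdot \frac{1}{8} = 2 + \frac{1}{2} = \frac{5}{2} \approx 2.5$)
$c{\left(E \right)} = \frac{1}{6}$ ($c{\left(E \right)} = - \frac{-5 - -4}{6} = - \frac{-5 + 4}{6} = \left(- \frac{1}{6}\right) \left(-1\right) = \frac{1}{6}$)
$R{\left(z \right)} = - \frac{1}{70}$ ($R{\left(z \right)} = \frac{1}{-70} = - \frac{1}{70}$)
$R{\left(N \right)} + c^{2}{\left(0 \right)} = - \frac{1}{70} + \left(\frac{1}{6}\right)^{2} = - \frac{1}{70} + \frac{1}{36} = \frac{17}{1260}$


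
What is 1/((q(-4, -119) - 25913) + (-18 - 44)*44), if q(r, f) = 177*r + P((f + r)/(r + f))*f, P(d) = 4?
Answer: -1/29825 ≈ -3.3529e-5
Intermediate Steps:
q(r, f) = 4*f + 177*r (q(r, f) = 177*r + 4*f = 4*f + 177*r)
1/((q(-4, -119) - 25913) + (-18 - 44)*44) = 1/(((4*(-119) + 177*(-4)) - 25913) + (-18 - 44)*44) = 1/(((-476 - 708) - 25913) - 62*44) = 1/((-1184 - 25913) - 2728) = 1/(-27097 - 2728) = 1/(-29825) = -1/29825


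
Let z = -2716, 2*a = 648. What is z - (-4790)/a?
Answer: -437597/162 ≈ -2701.2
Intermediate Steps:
a = 324 (a = (1/2)*648 = 324)
z - (-4790)/a = -2716 - (-4790)/324 = -2716 - 1*(-2395/162) = -2716 + 2395/162 = -437597/162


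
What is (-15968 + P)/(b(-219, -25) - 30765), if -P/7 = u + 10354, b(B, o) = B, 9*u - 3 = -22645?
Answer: 79690/34857 ≈ 2.2862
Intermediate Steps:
u = -22642/9 (u = ⅓ + (⅑)*(-22645) = ⅓ - 22645/9 = -22642/9 ≈ -2515.8)
P = -493808/9 (P = -7*(-22642/9 + 10354) = -7*70544/9 = -493808/9 ≈ -54868.)
(-15968 + P)/(b(-219, -25) - 30765) = (-15968 - 493808/9)/(-219 - 30765) = -637520/9/(-30984) = -637520/9*(-1/30984) = 79690/34857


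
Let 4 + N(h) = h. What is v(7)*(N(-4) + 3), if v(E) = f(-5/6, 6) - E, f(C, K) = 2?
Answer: 25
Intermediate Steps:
N(h) = -4 + h
v(E) = 2 - E
v(7)*(N(-4) + 3) = (2 - 1*7)*((-4 - 4) + 3) = (2 - 7)*(-8 + 3) = -5*(-5) = 25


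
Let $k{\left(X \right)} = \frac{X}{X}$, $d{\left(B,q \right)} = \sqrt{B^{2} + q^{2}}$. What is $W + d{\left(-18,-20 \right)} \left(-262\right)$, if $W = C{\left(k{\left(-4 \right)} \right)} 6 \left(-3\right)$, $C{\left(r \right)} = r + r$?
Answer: $-36 - 524 \sqrt{181} \approx -7085.7$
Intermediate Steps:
$k{\left(X \right)} = 1$
$C{\left(r \right)} = 2 r$
$W = -36$ ($W = 2 \cdot 1 \cdot 6 \left(-3\right) = 2 \cdot 6 \left(-3\right) = 12 \left(-3\right) = -36$)
$W + d{\left(-18,-20 \right)} \left(-262\right) = -36 + \sqrt{\left(-18\right)^{2} + \left(-20\right)^{2}} \left(-262\right) = -36 + \sqrt{324 + 400} \left(-262\right) = -36 + \sqrt{724} \left(-262\right) = -36 + 2 \sqrt{181} \left(-262\right) = -36 - 524 \sqrt{181}$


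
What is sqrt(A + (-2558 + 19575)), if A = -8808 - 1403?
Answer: sqrt(6806) ≈ 82.499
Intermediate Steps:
A = -10211
sqrt(A + (-2558 + 19575)) = sqrt(-10211 + (-2558 + 19575)) = sqrt(-10211 + 17017) = sqrt(6806)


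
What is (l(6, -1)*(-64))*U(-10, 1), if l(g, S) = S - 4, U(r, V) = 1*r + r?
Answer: -6400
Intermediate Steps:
U(r, V) = 2*r (U(r, V) = r + r = 2*r)
l(g, S) = -4 + S
(l(6, -1)*(-64))*U(-10, 1) = ((-4 - 1)*(-64))*(2*(-10)) = -5*(-64)*(-20) = 320*(-20) = -6400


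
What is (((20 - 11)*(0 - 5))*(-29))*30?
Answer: 39150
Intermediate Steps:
(((20 - 11)*(0 - 5))*(-29))*30 = ((9*(-5))*(-29))*30 = -45*(-29)*30 = 1305*30 = 39150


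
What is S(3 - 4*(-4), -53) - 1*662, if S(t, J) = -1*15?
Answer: -677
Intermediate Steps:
S(t, J) = -15
S(3 - 4*(-4), -53) - 1*662 = -15 - 1*662 = -15 - 662 = -677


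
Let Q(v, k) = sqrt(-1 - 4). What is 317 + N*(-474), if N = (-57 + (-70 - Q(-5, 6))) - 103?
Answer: 109337 + 474*I*sqrt(5) ≈ 1.0934e+5 + 1059.9*I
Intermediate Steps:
Q(v, k) = I*sqrt(5) (Q(v, k) = sqrt(-5) = I*sqrt(5))
N = -230 - I*sqrt(5) (N = (-57 + (-70 - I*sqrt(5))) - 103 = (-127 - I*sqrt(5)) - 103 = -230 - I*sqrt(5) ≈ -230.0 - 2.2361*I)
317 + N*(-474) = 317 + (-230 - I*sqrt(5))*(-474) = 317 + (109020 + 474*I*sqrt(5)) = 109337 + 474*I*sqrt(5)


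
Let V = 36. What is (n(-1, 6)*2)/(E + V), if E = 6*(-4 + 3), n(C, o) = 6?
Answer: ⅖ ≈ 0.40000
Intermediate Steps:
E = -6 (E = 6*(-1) = -6)
(n(-1, 6)*2)/(E + V) = (6*2)/(-6 + 36) = 12/30 = 12*(1/30) = ⅖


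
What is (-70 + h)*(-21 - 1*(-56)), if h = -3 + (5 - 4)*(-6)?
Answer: -2765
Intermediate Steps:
h = -9 (h = -3 + 1*(-6) = -3 - 6 = -9)
(-70 + h)*(-21 - 1*(-56)) = (-70 - 9)*(-21 - 1*(-56)) = -79*(-21 + 56) = -79*35 = -2765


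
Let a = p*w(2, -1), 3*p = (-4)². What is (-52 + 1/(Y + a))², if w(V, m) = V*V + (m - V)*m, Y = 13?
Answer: 61606801/22801 ≈ 2701.9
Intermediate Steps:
w(V, m) = V² + m*(m - V)
p = 16/3 (p = (⅓)*(-4)² = (⅓)*16 = 16/3 ≈ 5.3333)
a = 112/3 (a = 16*(2² + (-1)² - 1*2*(-1))/3 = 16*(4 + 1 + 2)/3 = (16/3)*7 = 112/3 ≈ 37.333)
(-52 + 1/(Y + a))² = (-52 + 1/(13 + 112/3))² = (-52 + 1/(151/3))² = (-52 + 3/151)² = (-7849/151)² = 61606801/22801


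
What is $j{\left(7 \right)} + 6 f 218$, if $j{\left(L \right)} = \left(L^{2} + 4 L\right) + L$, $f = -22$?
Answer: $-28692$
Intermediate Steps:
$j{\left(L \right)} = L^{2} + 5 L$
$j{\left(7 \right)} + 6 f 218 = 7 \left(5 + 7\right) + 6 \left(-22\right) 218 = 7 \cdot 12 - 28776 = 84 - 28776 = -28692$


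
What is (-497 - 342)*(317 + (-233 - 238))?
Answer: 129206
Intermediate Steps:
(-497 - 342)*(317 + (-233 - 238)) = -839*(317 - 471) = -839*(-154) = 129206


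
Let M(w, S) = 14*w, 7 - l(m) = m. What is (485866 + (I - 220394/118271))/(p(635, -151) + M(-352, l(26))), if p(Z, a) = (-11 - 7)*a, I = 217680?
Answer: -41604434286/130689455 ≈ -318.35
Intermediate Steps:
l(m) = 7 - m
p(Z, a) = -18*a
(485866 + (I - 220394/118271))/(p(635, -151) + M(-352, l(26))) = (485866 + (217680 - 220394/118271))/(-18*(-151) + 14*(-352)) = (485866 + (217680 - 220394*1/118271))/(2718 - 4928) = (485866 + (217680 - 220394/118271))/(-2210) = (485866 + 25745010886/118271)*(-1/2210) = (83208868572/118271)*(-1/2210) = -41604434286/130689455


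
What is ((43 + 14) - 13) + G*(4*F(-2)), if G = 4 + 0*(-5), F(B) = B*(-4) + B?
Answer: 140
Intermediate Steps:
F(B) = -3*B (F(B) = -4*B + B = -3*B)
G = 4 (G = 4 + 0 = 4)
((43 + 14) - 13) + G*(4*F(-2)) = ((43 + 14) - 13) + 4*(4*(-3*(-2))) = (57 - 13) + 4*(4*6) = 44 + 4*24 = 44 + 96 = 140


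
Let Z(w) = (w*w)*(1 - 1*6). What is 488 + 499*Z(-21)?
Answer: -1099807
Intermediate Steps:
Z(w) = -5*w² (Z(w) = w²*(1 - 6) = w²*(-5) = -5*w²)
488 + 499*Z(-21) = 488 + 499*(-5*(-21)²) = 488 + 499*(-5*441) = 488 + 499*(-2205) = 488 - 1100295 = -1099807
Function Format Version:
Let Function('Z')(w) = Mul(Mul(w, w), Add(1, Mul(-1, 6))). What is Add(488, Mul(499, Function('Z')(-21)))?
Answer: -1099807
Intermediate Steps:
Function('Z')(w) = Mul(-5, Pow(w, 2)) (Function('Z')(w) = Mul(Pow(w, 2), Add(1, -6)) = Mul(Pow(w, 2), -5) = Mul(-5, Pow(w, 2)))
Add(488, Mul(499, Function('Z')(-21))) = Add(488, Mul(499, Mul(-5, Pow(-21, 2)))) = Add(488, Mul(499, Mul(-5, 441))) = Add(488, Mul(499, -2205)) = Add(488, -1100295) = -1099807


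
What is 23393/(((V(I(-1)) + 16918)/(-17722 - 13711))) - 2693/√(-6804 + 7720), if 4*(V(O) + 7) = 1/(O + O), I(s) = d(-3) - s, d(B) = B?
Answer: -11764994704/270575 - 2693*√229/458 ≈ -43570.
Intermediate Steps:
I(s) = -3 - s
V(O) = -7 + 1/(8*O) (V(O) = -7 + 1/(4*(O + O)) = -7 + 1/(4*((2*O))) = -7 + (1/(2*O))/4 = -7 + 1/(8*O))
23393/(((V(I(-1)) + 16918)/(-17722 - 13711))) - 2693/√(-6804 + 7720) = 23393/((((-7 + 1/(8*(-3 - 1*(-1)))) + 16918)/(-17722 - 13711))) - 2693/√(-6804 + 7720) = 23393/((((-7 + 1/(8*(-3 + 1))) + 16918)/(-31433))) - 2693*√229/458 = 23393/((((-7 + (⅛)/(-2)) + 16918)*(-1/31433))) - 2693*√229/458 = 23393/((((-7 + (⅛)*(-½)) + 16918)*(-1/31433))) - 2693*√229/458 = 23393/((((-7 - 1/16) + 16918)*(-1/31433))) - 2693*√229/458 = 23393/(((-113/16 + 16918)*(-1/31433))) - 2693*√229/458 = 23393/(((270575/16)*(-1/31433))) - 2693*√229/458 = 23393/(-270575/502928) - 2693*√229/458 = 23393*(-502928/270575) - 2693*√229/458 = -11764994704/270575 - 2693*√229/458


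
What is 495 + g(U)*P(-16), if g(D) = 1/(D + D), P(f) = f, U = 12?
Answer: 1483/3 ≈ 494.33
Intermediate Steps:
g(D) = 1/(2*D)
495 + g(U)*P(-16) = 495 + ((1/2)/12)*(-16) = 495 + ((1/2)*(1/12))*(-16) = 495 + (1/24)*(-16) = 495 - 2/3 = 1483/3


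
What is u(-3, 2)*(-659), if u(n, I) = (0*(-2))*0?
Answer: 0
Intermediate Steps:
u(n, I) = 0 (u(n, I) = 0*0 = 0)
u(-3, 2)*(-659) = 0*(-659) = 0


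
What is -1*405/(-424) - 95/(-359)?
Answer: 185675/152216 ≈ 1.2198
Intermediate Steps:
-1*405/(-424) - 95/(-359) = -405*(-1/424) - 95*(-1/359) = 405/424 + 95/359 = 185675/152216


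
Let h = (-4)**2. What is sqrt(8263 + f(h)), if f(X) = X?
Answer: sqrt(8279) ≈ 90.989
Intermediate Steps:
h = 16
sqrt(8263 + f(h)) = sqrt(8263 + 16) = sqrt(8279)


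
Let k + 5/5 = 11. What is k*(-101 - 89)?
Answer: -1900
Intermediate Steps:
k = 10 (k = -1 + 11 = 10)
k*(-101 - 89) = 10*(-101 - 89) = 10*(-190) = -1900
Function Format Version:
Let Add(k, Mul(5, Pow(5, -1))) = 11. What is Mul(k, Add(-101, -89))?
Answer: -1900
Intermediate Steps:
k = 10 (k = Add(-1, 11) = 10)
Mul(k, Add(-101, -89)) = Mul(10, Add(-101, -89)) = Mul(10, -190) = -1900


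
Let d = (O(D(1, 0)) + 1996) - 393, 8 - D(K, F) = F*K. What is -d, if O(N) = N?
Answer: -1611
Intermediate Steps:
D(K, F) = 8 - F*K
d = 1611 (d = ((8 - 1*0*1) + 1996) - 393 = ((8 + 0) + 1996) - 393 = (8 + 1996) - 393 = 2004 - 393 = 1611)
-d = -1*1611 = -1611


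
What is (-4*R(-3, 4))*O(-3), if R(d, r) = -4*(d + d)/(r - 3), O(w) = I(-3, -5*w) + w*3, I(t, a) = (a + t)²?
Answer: -12960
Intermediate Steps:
O(w) = (-3 - 5*w)² + 3*w (O(w) = (-5*w - 3)² + w*3 = (-3 - 5*w)² + 3*w)
R(d, r) = -8*d/(-3 + r) (R(d, r) = -4*2*d/(-3 + r) = -8*d/(-3 + r))
(-4*R(-3, 4))*O(-3) = (-(-32)*(-3)/(-3 + 4))*((3 + 5*(-3))² + 3*(-3)) = (-(-32)*(-3)/1)*((3 - 15)² - 9) = (-(-32)*(-3))*((-12)² - 9) = (-4*24)*(144 - 9) = -96*135 = -12960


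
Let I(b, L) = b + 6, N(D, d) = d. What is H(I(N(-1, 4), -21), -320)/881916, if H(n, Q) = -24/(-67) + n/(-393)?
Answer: 4381/11610865098 ≈ 3.7732e-7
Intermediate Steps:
I(b, L) = 6 + b
H(n, Q) = 24/67 - n/393 (H(n, Q) = -24*(-1/67) + n*(-1/393) = 24/67 - n/393)
H(I(N(-1, 4), -21), -320)/881916 = (24/67 - (6 + 4)/393)/881916 = (24/67 - 1/393*10)*(1/881916) = (24/67 - 10/393)*(1/881916) = (8762/26331)*(1/881916) = 4381/11610865098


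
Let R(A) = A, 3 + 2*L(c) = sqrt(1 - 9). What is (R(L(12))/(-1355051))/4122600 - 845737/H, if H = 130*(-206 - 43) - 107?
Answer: 4558194622338847/175038441914800 - I*sqrt(2)/5586333252600 ≈ 26.041 - 2.5316e-13*I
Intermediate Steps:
L(c) = -3/2 + I*sqrt(2) (L(c) = -3/2 + sqrt(1 - 9)/2 = -3/2 + sqrt(-8)/2 = -3/2 + (2*I*sqrt(2))/2 = -3/2 + I*sqrt(2))
H = -32477 (H = 130*(-249) - 107 = -32370 - 107 = -32477)
(R(L(12))/(-1355051))/4122600 - 845737/H = ((-3/2 + I*sqrt(2))/(-1355051))/4122600 - 845737/(-32477) = ((-3/2 + I*sqrt(2))*(-1/1355051))*(1/4122600) - 845737*(-1/32477) = (3/2710102 - I*sqrt(2)/1355051)*(1/4122600) + 845737/32477 = (1/3724222168400 - I*sqrt(2)/5586333252600) + 845737/32477 = 4558194622338847/175038441914800 - I*sqrt(2)/5586333252600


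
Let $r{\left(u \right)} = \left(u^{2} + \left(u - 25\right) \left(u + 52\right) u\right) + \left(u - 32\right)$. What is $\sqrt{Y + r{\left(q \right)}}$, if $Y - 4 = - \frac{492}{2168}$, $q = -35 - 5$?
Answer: $\frac{\sqrt{9615416582}}{542} \approx 180.92$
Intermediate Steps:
$q = -40$
$Y = \frac{2045}{542}$ ($Y = 4 - \frac{492}{2168} = 4 - \frac{123}{542} = \frac{2045}{542} \approx 3.7731$)
$r{\left(u \right)} = -32 + u + u^{2} + u \left(-25 + u\right) \left(52 + u\right)$ ($r{\left(u \right)} = \left(u^{2} + \left(-25 + u\right) \left(52 + u\right) u\right) + \left(-32 + u\right) = \left(u^{2} + u \left(-25 + u\right) \left(52 + u\right)\right) + \left(-32 + u\right) = -32 + u + u^{2} + u \left(-25 + u\right) \left(52 + u\right)$)
$\sqrt{Y + r{\left(q \right)}} = \sqrt{\frac{2045}{542} + \left(-32 + \left(-40\right)^{3} - -51960 + 28 \left(-40\right)^{2}\right)} = \sqrt{\frac{2045}{542} + \left(-32 - 64000 + 51960 + 28 \cdot 1600\right)} = \sqrt{\frac{2045}{542} + \left(-32 - 64000 + 51960 + 44800\right)} = \sqrt{\frac{2045}{542} + 32728} = \sqrt{\frac{17740621}{542}} = \frac{\sqrt{9615416582}}{542}$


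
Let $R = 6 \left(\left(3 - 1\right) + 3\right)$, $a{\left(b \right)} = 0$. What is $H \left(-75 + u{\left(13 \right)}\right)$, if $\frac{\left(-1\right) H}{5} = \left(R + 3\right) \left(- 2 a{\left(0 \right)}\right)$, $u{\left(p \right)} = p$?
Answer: $0$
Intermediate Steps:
$R = 30$ ($R = 6 \left(\left(3 - 1\right) + 3\right) = 6 \left(2 + 3\right) = 6 \cdot 5 = 30$)
$H = 0$ ($H = - 5 \left(30 + 3\right) \left(\left(-2\right) 0\right) = - 5 \cdot 33 \cdot 0 = \left(-5\right) 0 = 0$)
$H \left(-75 + u{\left(13 \right)}\right) = 0 \left(-75 + 13\right) = 0 \left(-62\right) = 0$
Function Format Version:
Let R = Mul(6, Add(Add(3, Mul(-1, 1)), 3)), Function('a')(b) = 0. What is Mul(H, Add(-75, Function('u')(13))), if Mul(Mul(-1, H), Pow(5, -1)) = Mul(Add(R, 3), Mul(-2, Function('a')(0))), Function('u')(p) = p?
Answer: 0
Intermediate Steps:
R = 30 (R = Mul(6, Add(Add(3, -1), 3)) = Mul(6, Add(2, 3)) = Mul(6, 5) = 30)
H = 0 (H = Mul(-5, Mul(Add(30, 3), Mul(-2, 0))) = Mul(-5, Mul(33, 0)) = Mul(-5, 0) = 0)
Mul(H, Add(-75, Function('u')(13))) = Mul(0, Add(-75, 13)) = Mul(0, -62) = 0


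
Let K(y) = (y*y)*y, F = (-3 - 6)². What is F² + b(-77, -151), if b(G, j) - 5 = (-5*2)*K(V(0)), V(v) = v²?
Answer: 6566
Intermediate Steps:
F = 81 (F = (-9)² = 81)
K(y) = y³ (K(y) = y²*y = y³)
b(G, j) = 5 (b(G, j) = 5 + (-5*2)*(0²)³ = 5 - 10*0³ = 5 - 10*0 = 5 + 0 = 5)
F² + b(-77, -151) = 81² + 5 = 6561 + 5 = 6566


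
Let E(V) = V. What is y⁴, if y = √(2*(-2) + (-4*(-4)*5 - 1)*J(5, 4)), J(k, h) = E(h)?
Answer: 97344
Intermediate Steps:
J(k, h) = h
y = 2*√78 (y = √(2*(-2) + (-4*(-4)*5 - 1)*4) = √(-4 + (16*5 - 1)*4) = √(-4 + (80 - 1)*4) = √(-4 + 79*4) = √(-4 + 316) = √312 = 2*√78 ≈ 17.664)
y⁴ = (2*√78)⁴ = 97344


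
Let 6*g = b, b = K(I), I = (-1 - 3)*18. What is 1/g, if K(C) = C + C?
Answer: -1/24 ≈ -0.041667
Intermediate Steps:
I = -72 (I = -4*18 = -72)
K(C) = 2*C
b = -144 (b = 2*(-72) = -144)
g = -24 (g = (⅙)*(-144) = -24)
1/g = 1/(-24) = -1/24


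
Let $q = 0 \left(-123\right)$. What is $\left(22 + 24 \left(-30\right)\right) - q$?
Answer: $-698$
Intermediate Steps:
$q = 0$
$\left(22 + 24 \left(-30\right)\right) - q = \left(22 + 24 \left(-30\right)\right) - 0 = \left(22 - 720\right) + 0 = -698 + 0 = -698$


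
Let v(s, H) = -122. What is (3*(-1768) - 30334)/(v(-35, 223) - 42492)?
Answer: 17819/21307 ≈ 0.83630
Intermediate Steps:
(3*(-1768) - 30334)/(v(-35, 223) - 42492) = (3*(-1768) - 30334)/(-122 - 42492) = (-5304 - 30334)/(-42614) = -35638*(-1/42614) = 17819/21307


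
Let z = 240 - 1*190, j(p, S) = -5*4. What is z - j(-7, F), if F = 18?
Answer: 70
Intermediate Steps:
j(p, S) = -20
z = 50 (z = 240 - 190 = 50)
z - j(-7, F) = 50 - 1*(-20) = 50 + 20 = 70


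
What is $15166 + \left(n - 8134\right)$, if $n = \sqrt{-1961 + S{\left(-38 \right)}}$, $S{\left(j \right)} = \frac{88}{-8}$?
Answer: $7032 + 2 i \sqrt{493} \approx 7032.0 + 44.407 i$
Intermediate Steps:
$S{\left(j \right)} = -11$ ($S{\left(j \right)} = 88 \left(- \frac{1}{8}\right) = -11$)
$n = 2 i \sqrt{493}$ ($n = \sqrt{-1961 - 11} = \sqrt{-1972} = 2 i \sqrt{493} \approx 44.407 i$)
$15166 + \left(n - 8134\right) = 15166 + \left(2 i \sqrt{493} - 8134\right) = 15166 - \left(8134 - 2 i \sqrt{493}\right) = 7032 + 2 i \sqrt{493}$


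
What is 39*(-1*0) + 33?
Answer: 33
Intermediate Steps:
39*(-1*0) + 33 = 39*0 + 33 = 0 + 33 = 33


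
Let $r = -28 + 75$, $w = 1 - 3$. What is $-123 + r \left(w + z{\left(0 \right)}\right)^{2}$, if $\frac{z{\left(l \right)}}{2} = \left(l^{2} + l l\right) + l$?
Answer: $65$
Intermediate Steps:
$z{\left(l \right)} = 2 l + 4 l^{2}$ ($z{\left(l \right)} = 2 \left(\left(l^{2} + l l\right) + l\right) = 2 \left(\left(l^{2} + l^{2}\right) + l\right) = 2 \left(2 l^{2} + l\right) = 2 \left(l + 2 l^{2}\right) = 2 l + 4 l^{2}$)
$w = -2$ ($w = 1 - 3 = -2$)
$r = 47$
$-123 + r \left(w + z{\left(0 \right)}\right)^{2} = -123 + 47 \left(-2 + 2 \cdot 0 \left(1 + 2 \cdot 0\right)\right)^{2} = -123 + 47 \left(-2 + 2 \cdot 0 \left(1 + 0\right)\right)^{2} = -123 + 47 \left(-2 + 2 \cdot 0 \cdot 1\right)^{2} = -123 + 47 \left(-2 + 0\right)^{2} = -123 + 47 \left(-2\right)^{2} = -123 + 47 \cdot 4 = -123 + 188 = 65$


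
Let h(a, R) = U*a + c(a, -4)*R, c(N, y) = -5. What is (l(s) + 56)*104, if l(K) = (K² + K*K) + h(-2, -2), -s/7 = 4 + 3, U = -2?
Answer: 506688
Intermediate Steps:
h(a, R) = -5*R - 2*a (h(a, R) = -2*a - 5*R = -5*R - 2*a)
s = -49 (s = -7*(4 + 3) = -7*7 = -49)
l(K) = 14 + 2*K² (l(K) = (K² + K*K) + (-5*(-2) - 2*(-2)) = (K² + K²) + (10 + 4) = 2*K² + 14 = 14 + 2*K²)
(l(s) + 56)*104 = ((14 + 2*(-49)²) + 56)*104 = ((14 + 2*2401) + 56)*104 = ((14 + 4802) + 56)*104 = (4816 + 56)*104 = 4872*104 = 506688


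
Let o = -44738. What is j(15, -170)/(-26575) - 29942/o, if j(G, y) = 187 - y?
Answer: 389868592/594456175 ≈ 0.65584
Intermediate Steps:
j(15, -170)/(-26575) - 29942/o = (187 - 1*(-170))/(-26575) - 29942/(-44738) = (187 + 170)*(-1/26575) - 29942*(-1/44738) = 357*(-1/26575) + 14971/22369 = -357/26575 + 14971/22369 = 389868592/594456175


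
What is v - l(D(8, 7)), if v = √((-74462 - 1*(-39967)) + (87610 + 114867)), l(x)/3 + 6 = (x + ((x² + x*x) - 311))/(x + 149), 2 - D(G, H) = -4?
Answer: 3489/155 + √167982 ≈ 432.37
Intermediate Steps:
D(G, H) = 6 (D(G, H) = 2 - 1*(-4) = 2 + 4 = 6)
l(x) = -18 + 3*(-311 + x + 2*x²)/(149 + x) (l(x) = -18 + 3*((x + ((x² + x*x) - 311))/(x + 149)) = -18 + 3*((x + ((x² + x²) - 311))/(149 + x)) = -18 + 3*((x + (2*x² - 311))/(149 + x)) = -18 + 3*((x + (-311 + 2*x²))/(149 + x)) = -18 + 3*((-311 + x + 2*x²)/(149 + x)) = -18 + 3*(-311 + x + 2*x²)/(149 + x))
v = √167982 (v = √((-74462 + 39967) + 202477) = √(-34495 + 202477) = √167982 ≈ 409.86)
v - l(D(8, 7)) = √167982 - 3*(-1205 - 5*6 + 2*6²)/(149 + 6) = √167982 - 3*(-1205 - 30 + 2*36)/155 = √167982 - 3*(-1205 - 30 + 72)/155 = √167982 - 3*(-1163)/155 = √167982 - 1*(-3489/155) = √167982 + 3489/155 = 3489/155 + √167982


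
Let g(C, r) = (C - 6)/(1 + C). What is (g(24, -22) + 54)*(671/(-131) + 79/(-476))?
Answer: -22554558/77945 ≈ -289.37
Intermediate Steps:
g(C, r) = (-6 + C)/(1 + C)
(g(24, -22) + 54)*(671/(-131) + 79/(-476)) = ((-6 + 24)/(1 + 24) + 54)*(671/(-131) + 79/(-476)) = (18/25 + 54)*(671*(-1/131) + 79*(-1/476)) = ((1/25)*18 + 54)*(-671/131 - 79/476) = (18/25 + 54)*(-329745/62356) = (1368/25)*(-329745/62356) = -22554558/77945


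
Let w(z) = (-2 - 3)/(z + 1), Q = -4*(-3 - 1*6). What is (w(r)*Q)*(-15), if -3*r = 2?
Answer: 8100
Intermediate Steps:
r = -⅔ (r = -⅓*2 = -⅔ ≈ -0.66667)
Q = 36 (Q = -4*(-3 - 6) = -4*(-9) = 36)
w(z) = -5/(1 + z)
(w(r)*Q)*(-15) = (-5/(1 - ⅔)*36)*(-15) = (-5/⅓*36)*(-15) = (-5*3*36)*(-15) = -15*36*(-15) = -540*(-15) = 8100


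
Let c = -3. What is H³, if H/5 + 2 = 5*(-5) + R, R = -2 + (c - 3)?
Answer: -5359375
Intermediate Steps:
R = -8 (R = -2 + (-3 - 3) = -2 - 6 = -8)
H = -175 (H = -10 + 5*(5*(-5) - 8) = -10 + 5*(-25 - 8) = -10 + 5*(-33) = -10 - 165 = -175)
H³ = (-175)³ = -5359375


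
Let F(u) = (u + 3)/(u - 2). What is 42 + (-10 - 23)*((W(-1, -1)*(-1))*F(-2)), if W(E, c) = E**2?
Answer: 135/4 ≈ 33.750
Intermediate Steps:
F(u) = (3 + u)/(-2 + u)
42 + (-10 - 23)*((W(-1, -1)*(-1))*F(-2)) = 42 + (-10 - 23)*(((-1)**2*(-1))*((3 - 2)/(-2 - 2))) = 42 - 33*1*(-1)*1/(-4) = 42 - (-33)*(-1/4*1) = 42 - (-33)*(-1)/4 = 42 - 33*1/4 = 42 - 33/4 = 135/4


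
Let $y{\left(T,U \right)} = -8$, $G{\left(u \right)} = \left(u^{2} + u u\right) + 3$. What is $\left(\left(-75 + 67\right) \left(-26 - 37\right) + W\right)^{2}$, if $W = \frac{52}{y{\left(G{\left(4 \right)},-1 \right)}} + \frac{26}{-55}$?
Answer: $\frac{2989136929}{12100} \approx 2.4704 \cdot 10^{5}$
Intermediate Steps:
$G{\left(u \right)} = 3 + 2 u^{2}$ ($G{\left(u \right)} = \left(u^{2} + u^{2}\right) + 3 = 2 u^{2} + 3 = 3 + 2 u^{2}$)
$W = - \frac{767}{110}$ ($W = \frac{52}{-8} + \frac{26}{-55} = 52 \left(- \frac{1}{8}\right) + 26 \left(- \frac{1}{55}\right) = - \frac{13}{2} - \frac{26}{55} = - \frac{767}{110} \approx -6.9727$)
$\left(\left(-75 + 67\right) \left(-26 - 37\right) + W\right)^{2} = \left(\left(-75 + 67\right) \left(-26 - 37\right) - \frac{767}{110}\right)^{2} = \left(\left(-8\right) \left(-63\right) - \frac{767}{110}\right)^{2} = \left(504 - \frac{767}{110}\right)^{2} = \left(\frac{54673}{110}\right)^{2} = \frac{2989136929}{12100}$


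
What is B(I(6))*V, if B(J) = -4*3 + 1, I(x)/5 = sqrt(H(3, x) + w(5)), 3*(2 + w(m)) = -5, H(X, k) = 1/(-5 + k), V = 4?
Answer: -44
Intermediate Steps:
w(m) = -11/3 (w(m) = -2 + (1/3)*(-5) = -2 - 5/3 = -11/3)
I(x) = 5*sqrt(-11/3 + 1/(-5 + x)) (I(x) = 5*sqrt(1/(-5 + x) - 11/3) = 5*sqrt(-11/3 + 1/(-5 + x)))
B(J) = -11 (B(J) = -12 + 1 = -11)
B(I(6))*V = -11*4 = -44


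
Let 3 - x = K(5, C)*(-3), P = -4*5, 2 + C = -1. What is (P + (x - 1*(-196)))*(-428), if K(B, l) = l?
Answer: -72760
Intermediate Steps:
C = -3 (C = -2 - 1 = -3)
P = -20
x = -6 (x = 3 - (-3)*(-3) = 3 - 1*9 = 3 - 9 = -6)
(P + (x - 1*(-196)))*(-428) = (-20 + (-6 - 1*(-196)))*(-428) = (-20 + (-6 + 196))*(-428) = (-20 + 190)*(-428) = 170*(-428) = -72760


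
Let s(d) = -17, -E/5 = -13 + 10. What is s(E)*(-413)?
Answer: 7021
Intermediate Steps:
E = 15 (E = -5*(-13 + 10) = -5*(-3) = 15)
s(E)*(-413) = -17*(-413) = 7021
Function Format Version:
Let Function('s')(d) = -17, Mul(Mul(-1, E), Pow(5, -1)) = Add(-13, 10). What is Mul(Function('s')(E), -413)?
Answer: 7021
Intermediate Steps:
E = 15 (E = Mul(-5, Add(-13, 10)) = Mul(-5, -3) = 15)
Mul(Function('s')(E), -413) = Mul(-17, -413) = 7021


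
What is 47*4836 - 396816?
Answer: -169524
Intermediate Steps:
47*4836 - 396816 = 227292 - 396816 = -169524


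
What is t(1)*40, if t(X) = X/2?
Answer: 20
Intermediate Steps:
t(X) = X/2 (t(X) = X*(½) = X/2)
t(1)*40 = ((½)*1)*40 = (½)*40 = 20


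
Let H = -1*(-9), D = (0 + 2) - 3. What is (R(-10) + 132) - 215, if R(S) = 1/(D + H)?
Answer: -663/8 ≈ -82.875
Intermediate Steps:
D = -1 (D = 2 - 3 = -1)
H = 9
R(S) = ⅛ (R(S) = 1/(-1 + 9) = 1/8 = ⅛)
(R(-10) + 132) - 215 = (⅛ + 132) - 215 = 1057/8 - 215 = -663/8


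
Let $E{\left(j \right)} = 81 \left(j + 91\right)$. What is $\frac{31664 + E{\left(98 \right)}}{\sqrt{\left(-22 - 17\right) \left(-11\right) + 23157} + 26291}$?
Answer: $\frac{1234967143}{691193095} - \frac{46973 \sqrt{23586}}{691193095} \approx 1.7763$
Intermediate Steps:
$E{\left(j \right)} = 7371 + 81 j$ ($E{\left(j \right)} = 81 \left(91 + j\right) = 7371 + 81 j$)
$\frac{31664 + E{\left(98 \right)}}{\sqrt{\left(-22 - 17\right) \left(-11\right) + 23157} + 26291} = \frac{31664 + \left(7371 + 81 \cdot 98\right)}{\sqrt{\left(-22 - 17\right) \left(-11\right) + 23157} + 26291} = \frac{31664 + \left(7371 + 7938\right)}{\sqrt{\left(-39\right) \left(-11\right) + 23157} + 26291} = \frac{31664 + 15309}{\sqrt{429 + 23157} + 26291} = \frac{46973}{\sqrt{23586} + 26291} = \frac{46973}{26291 + \sqrt{23586}}$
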